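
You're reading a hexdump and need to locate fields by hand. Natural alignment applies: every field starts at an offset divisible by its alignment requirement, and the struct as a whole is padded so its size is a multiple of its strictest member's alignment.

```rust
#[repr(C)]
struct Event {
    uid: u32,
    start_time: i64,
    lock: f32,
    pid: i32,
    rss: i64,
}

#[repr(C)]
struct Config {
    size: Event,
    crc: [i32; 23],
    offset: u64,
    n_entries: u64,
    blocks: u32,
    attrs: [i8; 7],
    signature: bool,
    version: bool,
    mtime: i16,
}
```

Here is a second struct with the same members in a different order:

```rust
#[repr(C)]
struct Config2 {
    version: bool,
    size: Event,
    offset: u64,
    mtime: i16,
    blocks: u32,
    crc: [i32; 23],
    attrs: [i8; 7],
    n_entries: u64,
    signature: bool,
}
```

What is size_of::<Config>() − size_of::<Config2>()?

Event: uid at 0 (size 4, align 4) → ends 4; pad 4 to align 8 for start_time; start_time at 8 (size 8, align 8) → ends 16; lock at 16 (size 4, align 4) → ends 20; pid at 20 (size 4, align 4) → ends 24; rss at 24 (size 8, align 8) → ends 32; total 32 bytes, alignment 8
size at 0 (size 32, align 8) → ends 32
crc at 32 (size 92, align 4) → ends 124
pad 4 to align 8 for offset
offset at 128 (size 8, align 8) → ends 136
n_entries at 136 (size 8, align 8) → ends 144
blocks at 144 (size 4, align 4) → ends 148
attrs at 148 (size 7, align 1) → ends 155
signature at 155 (size 1, align 1) → ends 156
version at 156 (size 1, align 1) → ends 157
pad 1 to align 2 for mtime
mtime at 158 (size 2, align 2) → ends 160
total 160 bytes, alignment 8
— Config2 —
version at 0 (size 1, align 1) → ends 1
pad 7 to align 8 for size
size at 8 (size 32, align 8) → ends 40
offset at 40 (size 8, align 8) → ends 48
mtime at 48 (size 2, align 2) → ends 50
pad 2 to align 4 for blocks
blocks at 52 (size 4, align 4) → ends 56
crc at 56 (size 92, align 4) → ends 148
attrs at 148 (size 7, align 1) → ends 155
pad 5 to align 8 for n_entries
n_entries at 160 (size 8, align 8) → ends 168
signature at 168 (size 1, align 1) → ends 169
tail pad 7 to reach multiple of 8
total 176 bytes, alignment 8
160 − 176 = -16

-16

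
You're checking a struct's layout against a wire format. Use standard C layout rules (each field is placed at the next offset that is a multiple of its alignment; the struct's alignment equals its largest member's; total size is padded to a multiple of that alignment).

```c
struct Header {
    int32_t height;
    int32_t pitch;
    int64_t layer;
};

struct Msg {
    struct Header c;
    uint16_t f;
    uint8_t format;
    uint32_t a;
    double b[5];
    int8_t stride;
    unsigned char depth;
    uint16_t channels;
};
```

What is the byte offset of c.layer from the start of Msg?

8

Header: @0: height [4B, align 4] → 4; @4: pitch [4B, align 4] → 8; @8: layer [8B, align 8] → 16; size 16, align 8
@0: c [16B, align 8] → 16
within Header: layer at 8
0 + 8 = 8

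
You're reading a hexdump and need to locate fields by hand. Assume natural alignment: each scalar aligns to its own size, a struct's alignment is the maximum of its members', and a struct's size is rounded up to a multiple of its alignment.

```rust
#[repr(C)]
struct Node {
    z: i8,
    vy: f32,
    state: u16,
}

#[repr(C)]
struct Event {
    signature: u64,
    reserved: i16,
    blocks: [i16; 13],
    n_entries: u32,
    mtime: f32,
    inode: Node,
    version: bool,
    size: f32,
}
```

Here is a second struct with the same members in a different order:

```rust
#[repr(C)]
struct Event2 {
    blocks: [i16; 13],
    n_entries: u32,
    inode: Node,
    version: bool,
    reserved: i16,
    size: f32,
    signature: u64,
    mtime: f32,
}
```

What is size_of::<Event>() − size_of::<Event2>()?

-8

Node: 0..1  z  (1B, 1-aligned); 1..4  -- padding (3B); 4..8  vy  (4B, 4-aligned); 8..10  state  (2B, 2-aligned); 10..12  -- tail padding (2B); sizeof = 12, alignof = 4
0..8  signature  (8B, 8-aligned)
8..10  reserved  (2B, 2-aligned)
10..36  blocks  (26B, 2-aligned)
36..40  n_entries  (4B, 4-aligned)
40..44  mtime  (4B, 4-aligned)
44..56  inode  (12B, 4-aligned)
56..57  version  (1B, 1-aligned)
57..60  -- padding (3B)
60..64  size  (4B, 4-aligned)
sizeof = 64, alignof = 8
— Event2 —
0..26  blocks  (26B, 2-aligned)
26..28  -- padding (2B)
28..32  n_entries  (4B, 4-aligned)
32..44  inode  (12B, 4-aligned)
44..45  version  (1B, 1-aligned)
45..46  -- padding (1B)
46..48  reserved  (2B, 2-aligned)
48..52  size  (4B, 4-aligned)
52..56  -- padding (4B)
56..64  signature  (8B, 8-aligned)
64..68  mtime  (4B, 4-aligned)
68..72  -- tail padding (4B)
sizeof = 72, alignof = 8
64 − 72 = -8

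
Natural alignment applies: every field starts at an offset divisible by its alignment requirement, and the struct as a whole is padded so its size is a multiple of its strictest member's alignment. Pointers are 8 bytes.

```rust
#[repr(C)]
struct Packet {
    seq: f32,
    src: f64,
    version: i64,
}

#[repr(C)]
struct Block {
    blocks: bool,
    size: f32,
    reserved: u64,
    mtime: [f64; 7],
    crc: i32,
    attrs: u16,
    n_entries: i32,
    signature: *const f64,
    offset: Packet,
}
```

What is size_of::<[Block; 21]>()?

Packet: seq at 0 (size 4, align 4) → ends 4; pad 4 to align 8 for src; src at 8 (size 8, align 8) → ends 16; version at 16 (size 8, align 8) → ends 24; total 24 bytes, alignment 8
blocks at 0 (size 1, align 1) → ends 1
pad 3 to align 4 for size
size at 4 (size 4, align 4) → ends 8
reserved at 8 (size 8, align 8) → ends 16
mtime at 16 (size 56, align 8) → ends 72
crc at 72 (size 4, align 4) → ends 76
attrs at 76 (size 2, align 2) → ends 78
pad 2 to align 4 for n_entries
n_entries at 80 (size 4, align 4) → ends 84
pad 4 to align 8 for signature
signature at 88 (size 8, align 8) → ends 96
offset at 96 (size 24, align 8) → ends 120
total 120 bytes, alignment 8
array of 21: 21 × 120 = 2520

2520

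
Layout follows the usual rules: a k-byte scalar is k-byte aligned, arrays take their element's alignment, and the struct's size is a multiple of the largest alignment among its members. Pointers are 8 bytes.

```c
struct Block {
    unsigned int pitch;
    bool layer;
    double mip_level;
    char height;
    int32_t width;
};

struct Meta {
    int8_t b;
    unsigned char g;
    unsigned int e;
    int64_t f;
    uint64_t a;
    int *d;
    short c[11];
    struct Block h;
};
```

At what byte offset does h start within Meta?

56

Block: 0..4  pitch  (4B, 4-aligned); 4..5  layer  (1B, 1-aligned); 5..8  -- padding (3B); 8..16  mip_level  (8B, 8-aligned); 16..17  height  (1B, 1-aligned); 17..20  -- padding (3B); 20..24  width  (4B, 4-aligned); sizeof = 24, alignof = 8
0..1  b  (1B, 1-aligned)
1..2  g  (1B, 1-aligned)
2..4  -- padding (2B)
4..8  e  (4B, 4-aligned)
8..16  f  (8B, 8-aligned)
16..24  a  (8B, 8-aligned)
24..32  d  (8B, 8-aligned)
32..54  c  (22B, 2-aligned)
54..56  -- padding (2B)
56..80  h  (24B, 8-aligned)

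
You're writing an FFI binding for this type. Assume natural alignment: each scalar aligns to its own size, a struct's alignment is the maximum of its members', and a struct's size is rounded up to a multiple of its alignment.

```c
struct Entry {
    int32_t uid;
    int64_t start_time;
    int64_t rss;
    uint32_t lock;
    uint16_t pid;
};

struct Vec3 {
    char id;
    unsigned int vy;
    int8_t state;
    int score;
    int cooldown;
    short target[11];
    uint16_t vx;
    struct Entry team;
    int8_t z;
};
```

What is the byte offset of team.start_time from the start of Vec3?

Entry: @0: uid [4B, align 4] → 4; +4 pad (align 8); @8: start_time [8B, align 8] → 16; @16: rss [8B, align 8] → 24; @24: lock [4B, align 4] → 28; @28: pid [2B, align 2] → 30; +2 tail pad (align 8); size 32, align 8
@0: id [1B, align 1] → 1
+3 pad (align 4)
@4: vy [4B, align 4] → 8
@8: state [1B, align 1] → 9
+3 pad (align 4)
@12: score [4B, align 4] → 16
@16: cooldown [4B, align 4] → 20
@20: target [22B, align 2] → 42
@42: vx [2B, align 2] → 44
+4 pad (align 8)
@48: team [32B, align 8] → 80
within Entry: start_time at 8
48 + 8 = 56

56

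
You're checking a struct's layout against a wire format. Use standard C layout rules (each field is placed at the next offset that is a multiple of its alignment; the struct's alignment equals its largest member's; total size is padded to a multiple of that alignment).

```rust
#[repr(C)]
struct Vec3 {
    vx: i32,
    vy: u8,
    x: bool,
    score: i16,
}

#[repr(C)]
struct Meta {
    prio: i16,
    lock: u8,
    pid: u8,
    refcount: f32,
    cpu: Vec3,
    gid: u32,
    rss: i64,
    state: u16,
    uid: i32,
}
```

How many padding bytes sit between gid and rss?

Vec3: @0: vx [4B, align 4] → 4; @4: vy [1B, align 1] → 5; @5: x [1B, align 1] → 6; @6: score [2B, align 2] → 8; size 8, align 4
@0: prio [2B, align 2] → 2
@2: lock [1B, align 1] → 3
@3: pid [1B, align 1] → 4
@4: refcount [4B, align 4] → 8
@8: cpu [8B, align 4] → 16
@16: gid [4B, align 4] → 20
+4 pad (align 8)
@24: rss [8B, align 8] → 32

4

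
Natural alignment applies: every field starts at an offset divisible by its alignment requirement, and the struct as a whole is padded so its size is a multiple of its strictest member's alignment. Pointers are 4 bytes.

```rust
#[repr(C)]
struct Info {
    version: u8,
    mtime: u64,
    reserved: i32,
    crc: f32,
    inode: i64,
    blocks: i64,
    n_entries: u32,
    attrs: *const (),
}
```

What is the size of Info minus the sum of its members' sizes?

0..1  version  (1B, 1-aligned)
1..8  -- padding (7B)
8..16  mtime  (8B, 8-aligned)
16..20  reserved  (4B, 4-aligned)
20..24  crc  (4B, 4-aligned)
24..32  inode  (8B, 8-aligned)
32..40  blocks  (8B, 8-aligned)
40..44  n_entries  (4B, 4-aligned)
44..48  attrs  (4B, 4-aligned)
sizeof = 48, alignof = 8
data bytes 41, size 48 → padding 7

7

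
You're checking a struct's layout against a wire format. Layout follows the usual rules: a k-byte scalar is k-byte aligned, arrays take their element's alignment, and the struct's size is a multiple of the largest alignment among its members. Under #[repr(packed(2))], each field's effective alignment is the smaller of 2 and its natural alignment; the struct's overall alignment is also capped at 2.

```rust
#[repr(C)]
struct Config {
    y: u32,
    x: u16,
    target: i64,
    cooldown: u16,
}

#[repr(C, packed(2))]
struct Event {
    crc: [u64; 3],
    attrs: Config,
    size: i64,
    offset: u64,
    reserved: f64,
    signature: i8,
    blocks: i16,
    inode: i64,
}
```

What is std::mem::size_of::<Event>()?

Config: @0: y [4B, align 4] → 4; @4: x [2B, align 2] → 6; +2 pad (align 8); @8: target [8B, align 8] → 16; @16: cooldown [2B, align 2] → 18; +6 tail pad (align 8); size 24, align 8
@0: crc [24B, align 2] → 24
@24: attrs [24B, align 2] → 48
@48: size [8B, align 2] → 56
@56: offset [8B, align 2] → 64
@64: reserved [8B, align 2] → 72
@72: signature [1B, align 1] → 73
+1 pad (align 2)
@74: blocks [2B, align 2] → 76
@76: inode [8B, align 2] → 84
size 84, align 2

84 bytes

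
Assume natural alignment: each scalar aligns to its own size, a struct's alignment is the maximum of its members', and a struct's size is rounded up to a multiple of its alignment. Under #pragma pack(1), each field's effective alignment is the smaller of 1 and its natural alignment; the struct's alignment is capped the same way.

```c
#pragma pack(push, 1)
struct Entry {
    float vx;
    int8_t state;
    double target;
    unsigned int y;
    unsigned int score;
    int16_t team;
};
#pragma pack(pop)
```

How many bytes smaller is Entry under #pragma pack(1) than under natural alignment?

9

natural layout:
  @0: vx [4B, align 4] → 4
  @4: state [1B, align 1] → 5
  +3 pad (align 8)
  @8: target [8B, align 8] → 16
  @16: y [4B, align 4] → 20
  @20: score [4B, align 4] → 24
  @24: team [2B, align 2] → 26
  +6 tail pad (align 8)
  size 32, align 8
packed(1) layout:
  @0: vx [4B, align 1] → 4
  @4: state [1B, align 1] → 5
  @5: target [8B, align 1] → 13
  @13: y [4B, align 1] → 17
  @17: score [4B, align 1] → 21
  @21: team [2B, align 1] → 23
  size 23, align 1
32 − 23 = 9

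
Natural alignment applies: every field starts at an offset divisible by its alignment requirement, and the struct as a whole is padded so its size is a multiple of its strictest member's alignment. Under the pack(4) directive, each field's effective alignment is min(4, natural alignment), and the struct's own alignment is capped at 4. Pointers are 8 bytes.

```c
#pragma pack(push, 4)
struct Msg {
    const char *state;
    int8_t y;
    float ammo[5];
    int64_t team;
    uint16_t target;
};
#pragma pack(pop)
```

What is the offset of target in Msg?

40

0..8  state  (8B, 4-aligned)
8..9  y  (1B, 1-aligned)
9..12  -- padding (3B)
12..32  ammo  (20B, 4-aligned)
32..40  team  (8B, 4-aligned)
40..42  target  (2B, 2-aligned)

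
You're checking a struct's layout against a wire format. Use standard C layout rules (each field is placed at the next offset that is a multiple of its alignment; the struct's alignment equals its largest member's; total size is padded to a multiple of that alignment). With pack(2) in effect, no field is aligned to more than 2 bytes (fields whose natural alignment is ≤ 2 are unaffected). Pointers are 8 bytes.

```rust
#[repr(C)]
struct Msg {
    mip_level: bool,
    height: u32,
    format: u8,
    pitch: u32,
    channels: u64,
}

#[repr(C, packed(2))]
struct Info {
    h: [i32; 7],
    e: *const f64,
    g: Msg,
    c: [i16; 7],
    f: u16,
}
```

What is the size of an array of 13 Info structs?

988

Msg: mip_level at 0 (size 1, align 1) → ends 1; pad 3 to align 4 for height; height at 4 (size 4, align 4) → ends 8; format at 8 (size 1, align 1) → ends 9; pad 3 to align 4 for pitch; pitch at 12 (size 4, align 4) → ends 16; channels at 16 (size 8, align 8) → ends 24; total 24 bytes, alignment 8
h at 0 (size 28, align 2) → ends 28
e at 28 (size 8, align 2) → ends 36
g at 36 (size 24, align 2) → ends 60
c at 60 (size 14, align 2) → ends 74
f at 74 (size 2, align 2) → ends 76
total 76 bytes, alignment 2
array of 13: 13 × 76 = 988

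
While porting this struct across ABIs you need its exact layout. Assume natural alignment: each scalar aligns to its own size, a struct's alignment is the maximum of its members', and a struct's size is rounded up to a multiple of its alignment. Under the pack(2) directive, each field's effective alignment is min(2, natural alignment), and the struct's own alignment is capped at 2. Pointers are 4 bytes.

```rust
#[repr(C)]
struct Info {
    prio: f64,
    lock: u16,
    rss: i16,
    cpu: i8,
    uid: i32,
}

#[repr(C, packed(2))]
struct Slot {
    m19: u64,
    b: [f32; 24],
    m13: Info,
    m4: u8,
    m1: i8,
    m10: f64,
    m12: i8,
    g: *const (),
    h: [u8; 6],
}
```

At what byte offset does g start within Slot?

140

Info: prio at 0 (size 8, align 8) → ends 8; lock at 8 (size 2, align 2) → ends 10; rss at 10 (size 2, align 2) → ends 12; cpu at 12 (size 1, align 1) → ends 13; pad 3 to align 4 for uid; uid at 16 (size 4, align 4) → ends 20; tail pad 4 to reach multiple of 8; total 24 bytes, alignment 8
m19 at 0 (size 8, align 2) → ends 8
b at 8 (size 96, align 2) → ends 104
m13 at 104 (size 24, align 2) → ends 128
m4 at 128 (size 1, align 1) → ends 129
m1 at 129 (size 1, align 1) → ends 130
m10 at 130 (size 8, align 2) → ends 138
m12 at 138 (size 1, align 1) → ends 139
pad 1 to align 2 for g
g at 140 (size 4, align 2) → ends 144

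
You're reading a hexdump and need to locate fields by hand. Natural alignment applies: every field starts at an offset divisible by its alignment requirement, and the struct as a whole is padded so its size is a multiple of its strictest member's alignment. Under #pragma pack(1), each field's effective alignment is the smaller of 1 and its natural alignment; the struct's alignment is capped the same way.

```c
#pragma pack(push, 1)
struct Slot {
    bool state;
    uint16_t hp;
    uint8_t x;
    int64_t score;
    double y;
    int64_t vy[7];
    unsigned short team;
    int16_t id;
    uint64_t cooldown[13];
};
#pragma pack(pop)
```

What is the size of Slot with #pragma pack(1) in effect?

state at 0 (size 1, align 1) → ends 1
hp at 1 (size 2, align 1) → ends 3
x at 3 (size 1, align 1) → ends 4
score at 4 (size 8, align 1) → ends 12
y at 12 (size 8, align 1) → ends 20
vy at 20 (size 56, align 1) → ends 76
team at 76 (size 2, align 1) → ends 78
id at 78 (size 2, align 1) → ends 80
cooldown at 80 (size 104, align 1) → ends 184
total 184 bytes, alignment 1

184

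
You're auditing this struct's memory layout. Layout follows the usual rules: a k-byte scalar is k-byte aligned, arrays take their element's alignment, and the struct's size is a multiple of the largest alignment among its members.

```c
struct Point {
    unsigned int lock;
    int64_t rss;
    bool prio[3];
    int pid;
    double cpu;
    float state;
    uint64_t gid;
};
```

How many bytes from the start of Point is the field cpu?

@0: lock [4B, align 4] → 4
+4 pad (align 8)
@8: rss [8B, align 8] → 16
@16: prio [3B, align 1] → 19
+1 pad (align 4)
@20: pid [4B, align 4] → 24
@24: cpu [8B, align 8] → 32

24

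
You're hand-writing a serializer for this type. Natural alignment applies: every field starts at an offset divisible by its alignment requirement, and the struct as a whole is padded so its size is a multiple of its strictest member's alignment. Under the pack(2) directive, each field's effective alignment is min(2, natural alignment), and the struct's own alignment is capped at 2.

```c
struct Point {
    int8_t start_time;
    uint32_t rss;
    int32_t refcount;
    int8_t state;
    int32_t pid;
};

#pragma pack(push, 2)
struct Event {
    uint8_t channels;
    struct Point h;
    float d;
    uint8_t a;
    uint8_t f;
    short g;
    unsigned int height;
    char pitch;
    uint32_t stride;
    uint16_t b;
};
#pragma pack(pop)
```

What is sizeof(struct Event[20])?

Point: 0..1  start_time  (1B, 1-aligned); 1..4  -- padding (3B); 4..8  rss  (4B, 4-aligned); 8..12  refcount  (4B, 4-aligned); 12..13  state  (1B, 1-aligned); 13..16  -- padding (3B); 16..20  pid  (4B, 4-aligned); sizeof = 20, alignof = 4
0..1  channels  (1B, 1-aligned)
1..2  -- padding (1B)
2..22  h  (20B, 2-aligned)
22..26  d  (4B, 2-aligned)
26..27  a  (1B, 1-aligned)
27..28  f  (1B, 1-aligned)
28..30  g  (2B, 2-aligned)
30..34  height  (4B, 2-aligned)
34..35  pitch  (1B, 1-aligned)
35..36  -- padding (1B)
36..40  stride  (4B, 2-aligned)
40..42  b  (2B, 2-aligned)
sizeof = 42, alignof = 2
array of 20: 20 × 42 = 840

840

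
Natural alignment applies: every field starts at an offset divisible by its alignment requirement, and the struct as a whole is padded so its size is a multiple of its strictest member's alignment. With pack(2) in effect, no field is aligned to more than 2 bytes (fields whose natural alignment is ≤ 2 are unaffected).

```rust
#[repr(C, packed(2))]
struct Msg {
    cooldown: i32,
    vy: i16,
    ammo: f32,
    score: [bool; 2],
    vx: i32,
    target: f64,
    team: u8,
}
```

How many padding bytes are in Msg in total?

cooldown at 0 (size 4, align 2) → ends 4
vy at 4 (size 2, align 2) → ends 6
ammo at 6 (size 4, align 2) → ends 10
score at 10 (size 2, align 1) → ends 12
vx at 12 (size 4, align 2) → ends 16
target at 16 (size 8, align 2) → ends 24
team at 24 (size 1, align 1) → ends 25
tail pad 1 to reach multiple of 2
total 26 bytes, alignment 2
data bytes 25, size 26 → padding 1

1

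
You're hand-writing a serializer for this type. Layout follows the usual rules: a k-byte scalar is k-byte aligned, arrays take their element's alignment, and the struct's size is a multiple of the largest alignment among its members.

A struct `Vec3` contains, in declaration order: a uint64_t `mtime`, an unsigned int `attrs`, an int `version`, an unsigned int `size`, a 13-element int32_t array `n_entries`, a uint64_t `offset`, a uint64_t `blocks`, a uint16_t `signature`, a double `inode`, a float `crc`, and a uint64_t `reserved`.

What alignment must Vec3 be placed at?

8

member alignments: mtime=8, attrs=4, version=4, size=4, n_entries=4, offset=8, blocks=8, signature=2, inode=8, crc=4, reserved=8
max = 8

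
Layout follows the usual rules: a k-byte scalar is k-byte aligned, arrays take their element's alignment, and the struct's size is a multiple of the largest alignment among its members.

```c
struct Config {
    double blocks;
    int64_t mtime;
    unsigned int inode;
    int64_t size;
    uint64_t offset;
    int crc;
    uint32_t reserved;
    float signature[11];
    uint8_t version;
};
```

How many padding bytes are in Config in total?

7

0..8  blocks  (8B, 8-aligned)
8..16  mtime  (8B, 8-aligned)
16..20  inode  (4B, 4-aligned)
20..24  -- padding (4B)
24..32  size  (8B, 8-aligned)
32..40  offset  (8B, 8-aligned)
40..44  crc  (4B, 4-aligned)
44..48  reserved  (4B, 4-aligned)
48..92  signature  (44B, 4-aligned)
92..93  version  (1B, 1-aligned)
93..96  -- tail padding (3B)
sizeof = 96, alignof = 8
data bytes 89, size 96 → padding 7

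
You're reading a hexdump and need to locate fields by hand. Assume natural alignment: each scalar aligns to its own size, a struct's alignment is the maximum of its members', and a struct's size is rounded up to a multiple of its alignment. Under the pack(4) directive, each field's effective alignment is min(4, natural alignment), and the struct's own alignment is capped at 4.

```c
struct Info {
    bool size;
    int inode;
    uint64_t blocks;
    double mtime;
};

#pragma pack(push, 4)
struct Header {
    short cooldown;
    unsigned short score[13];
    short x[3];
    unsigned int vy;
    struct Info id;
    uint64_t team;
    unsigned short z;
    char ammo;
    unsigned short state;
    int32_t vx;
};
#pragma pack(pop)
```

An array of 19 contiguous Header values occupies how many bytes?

1596

Info: size at 0 (size 1, align 1) → ends 1; pad 3 to align 4 for inode; inode at 4 (size 4, align 4) → ends 8; blocks at 8 (size 8, align 8) → ends 16; mtime at 16 (size 8, align 8) → ends 24; total 24 bytes, alignment 8
cooldown at 0 (size 2, align 2) → ends 2
score at 2 (size 26, align 2) → ends 28
x at 28 (size 6, align 2) → ends 34
pad 2 to align 4 for vy
vy at 36 (size 4, align 4) → ends 40
id at 40 (size 24, align 4) → ends 64
team at 64 (size 8, align 4) → ends 72
z at 72 (size 2, align 2) → ends 74
ammo at 74 (size 1, align 1) → ends 75
pad 1 to align 2 for state
state at 76 (size 2, align 2) → ends 78
pad 2 to align 4 for vx
vx at 80 (size 4, align 4) → ends 84
total 84 bytes, alignment 4
array of 19: 19 × 84 = 1596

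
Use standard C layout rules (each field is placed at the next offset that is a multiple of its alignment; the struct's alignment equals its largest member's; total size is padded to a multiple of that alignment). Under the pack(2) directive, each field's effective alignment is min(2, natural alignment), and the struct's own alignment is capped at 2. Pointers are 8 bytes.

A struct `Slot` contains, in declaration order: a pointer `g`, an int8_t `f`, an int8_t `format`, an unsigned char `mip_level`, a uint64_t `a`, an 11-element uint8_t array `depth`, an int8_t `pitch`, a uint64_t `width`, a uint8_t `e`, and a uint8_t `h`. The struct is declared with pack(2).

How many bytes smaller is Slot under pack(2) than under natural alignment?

14

natural layout:
  0..8  g  (8B, 8-aligned)
  8..9  f  (1B, 1-aligned)
  9..10  format  (1B, 1-aligned)
  10..11  mip_level  (1B, 1-aligned)
  11..16  -- padding (5B)
  16..24  a  (8B, 8-aligned)
  24..35  depth  (11B, 1-aligned)
  35..36  pitch  (1B, 1-aligned)
  36..40  -- padding (4B)
  40..48  width  (8B, 8-aligned)
  48..49  e  (1B, 1-aligned)
  49..50  h  (1B, 1-aligned)
  50..56  -- tail padding (6B)
  sizeof = 56, alignof = 8
packed(2) layout:
  0..8  g  (8B, 2-aligned)
  8..9  f  (1B, 1-aligned)
  9..10  format  (1B, 1-aligned)
  10..11  mip_level  (1B, 1-aligned)
  11..12  -- padding (1B)
  12..20  a  (8B, 2-aligned)
  20..31  depth  (11B, 1-aligned)
  31..32  pitch  (1B, 1-aligned)
  32..40  width  (8B, 2-aligned)
  40..41  e  (1B, 1-aligned)
  41..42  h  (1B, 1-aligned)
  sizeof = 42, alignof = 2
56 − 42 = 14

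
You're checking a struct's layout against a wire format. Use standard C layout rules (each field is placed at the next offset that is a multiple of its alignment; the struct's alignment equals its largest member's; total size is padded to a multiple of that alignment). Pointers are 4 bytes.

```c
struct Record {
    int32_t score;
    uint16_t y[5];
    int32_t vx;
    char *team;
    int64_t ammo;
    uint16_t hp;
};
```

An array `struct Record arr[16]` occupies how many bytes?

@0: score [4B, align 4] → 4
@4: y [10B, align 2] → 14
+2 pad (align 4)
@16: vx [4B, align 4] → 20
@20: team [4B, align 4] → 24
@24: ammo [8B, align 8] → 32
@32: hp [2B, align 2] → 34
+6 tail pad (align 8)
size 40, align 8
array of 16: 16 × 40 = 640

640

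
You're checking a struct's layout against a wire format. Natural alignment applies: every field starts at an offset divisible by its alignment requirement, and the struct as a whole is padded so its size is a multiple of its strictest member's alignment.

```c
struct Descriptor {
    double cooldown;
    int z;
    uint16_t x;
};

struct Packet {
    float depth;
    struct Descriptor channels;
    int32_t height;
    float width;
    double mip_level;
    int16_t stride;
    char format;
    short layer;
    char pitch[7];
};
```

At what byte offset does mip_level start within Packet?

32

Descriptor: @0: cooldown [8B, align 8] → 8; @8: z [4B, align 4] → 12; @12: x [2B, align 2] → 14; +2 tail pad (align 8); size 16, align 8
@0: depth [4B, align 4] → 4
+4 pad (align 8)
@8: channels [16B, align 8] → 24
@24: height [4B, align 4] → 28
@28: width [4B, align 4] → 32
@32: mip_level [8B, align 8] → 40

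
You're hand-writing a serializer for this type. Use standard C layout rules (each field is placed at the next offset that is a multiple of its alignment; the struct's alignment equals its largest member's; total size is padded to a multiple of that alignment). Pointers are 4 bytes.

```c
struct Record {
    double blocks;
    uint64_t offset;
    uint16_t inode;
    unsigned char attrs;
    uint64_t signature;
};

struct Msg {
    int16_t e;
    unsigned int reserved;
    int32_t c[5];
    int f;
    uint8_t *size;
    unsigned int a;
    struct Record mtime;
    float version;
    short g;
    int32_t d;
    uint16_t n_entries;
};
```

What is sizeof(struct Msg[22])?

1936

Record: 0..8  blocks  (8B, 8-aligned); 8..16  offset  (8B, 8-aligned); 16..18  inode  (2B, 2-aligned); 18..19  attrs  (1B, 1-aligned); 19..24  -- padding (5B); 24..32  signature  (8B, 8-aligned); sizeof = 32, alignof = 8
0..2  e  (2B, 2-aligned)
2..4  -- padding (2B)
4..8  reserved  (4B, 4-aligned)
8..28  c  (20B, 4-aligned)
28..32  f  (4B, 4-aligned)
32..36  size  (4B, 4-aligned)
36..40  a  (4B, 4-aligned)
40..72  mtime  (32B, 8-aligned)
72..76  version  (4B, 4-aligned)
76..78  g  (2B, 2-aligned)
78..80  -- padding (2B)
80..84  d  (4B, 4-aligned)
84..86  n_entries  (2B, 2-aligned)
86..88  -- tail padding (2B)
sizeof = 88, alignof = 8
array of 22: 22 × 88 = 1936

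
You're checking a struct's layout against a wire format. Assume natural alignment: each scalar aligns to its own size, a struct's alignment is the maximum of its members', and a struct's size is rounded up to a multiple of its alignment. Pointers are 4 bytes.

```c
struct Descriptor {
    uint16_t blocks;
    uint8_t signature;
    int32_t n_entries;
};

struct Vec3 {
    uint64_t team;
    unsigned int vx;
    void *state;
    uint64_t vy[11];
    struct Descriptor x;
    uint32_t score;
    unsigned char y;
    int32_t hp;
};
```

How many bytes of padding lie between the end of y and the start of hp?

Descriptor: @0: blocks [2B, align 2] → 2; @2: signature [1B, align 1] → 3; +1 pad (align 4); @4: n_entries [4B, align 4] → 8; size 8, align 4
@0: team [8B, align 8] → 8
@8: vx [4B, align 4] → 12
@12: state [4B, align 4] → 16
@16: vy [88B, align 8] → 104
@104: x [8B, align 4] → 112
@112: score [4B, align 4] → 116
@116: y [1B, align 1] → 117
+3 pad (align 4)
@120: hp [4B, align 4] → 124

3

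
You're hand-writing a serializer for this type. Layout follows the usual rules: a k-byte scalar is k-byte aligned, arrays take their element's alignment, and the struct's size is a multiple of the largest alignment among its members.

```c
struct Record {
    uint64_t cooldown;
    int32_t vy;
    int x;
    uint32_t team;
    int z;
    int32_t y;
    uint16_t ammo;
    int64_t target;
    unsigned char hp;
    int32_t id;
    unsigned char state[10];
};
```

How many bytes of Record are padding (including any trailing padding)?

11

0..8  cooldown  (8B, 8-aligned)
8..12  vy  (4B, 4-aligned)
12..16  x  (4B, 4-aligned)
16..20  team  (4B, 4-aligned)
20..24  z  (4B, 4-aligned)
24..28  y  (4B, 4-aligned)
28..30  ammo  (2B, 2-aligned)
30..32  -- padding (2B)
32..40  target  (8B, 8-aligned)
40..41  hp  (1B, 1-aligned)
41..44  -- padding (3B)
44..48  id  (4B, 4-aligned)
48..58  state  (10B, 1-aligned)
58..64  -- tail padding (6B)
sizeof = 64, alignof = 8
data bytes 53, size 64 → padding 11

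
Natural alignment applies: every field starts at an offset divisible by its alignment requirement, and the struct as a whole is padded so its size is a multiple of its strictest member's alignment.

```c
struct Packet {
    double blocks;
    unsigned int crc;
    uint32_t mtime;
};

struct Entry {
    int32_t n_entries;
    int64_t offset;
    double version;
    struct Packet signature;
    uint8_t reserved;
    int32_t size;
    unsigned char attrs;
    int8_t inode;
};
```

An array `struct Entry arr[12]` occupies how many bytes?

Packet: @0: blocks [8B, align 8] → 8; @8: crc [4B, align 4] → 12; @12: mtime [4B, align 4] → 16; size 16, align 8
@0: n_entries [4B, align 4] → 4
+4 pad (align 8)
@8: offset [8B, align 8] → 16
@16: version [8B, align 8] → 24
@24: signature [16B, align 8] → 40
@40: reserved [1B, align 1] → 41
+3 pad (align 4)
@44: size [4B, align 4] → 48
@48: attrs [1B, align 1] → 49
@49: inode [1B, align 1] → 50
+6 tail pad (align 8)
size 56, align 8
array of 12: 12 × 56 = 672

672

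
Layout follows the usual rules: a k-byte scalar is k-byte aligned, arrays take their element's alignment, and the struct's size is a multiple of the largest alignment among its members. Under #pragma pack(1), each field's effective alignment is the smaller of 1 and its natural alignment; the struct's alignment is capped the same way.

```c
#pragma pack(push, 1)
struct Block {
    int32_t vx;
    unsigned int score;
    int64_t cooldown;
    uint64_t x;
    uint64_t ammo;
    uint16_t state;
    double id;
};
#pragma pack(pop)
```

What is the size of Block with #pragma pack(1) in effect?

0..4  vx  (4B, 1-aligned)
4..8  score  (4B, 1-aligned)
8..16  cooldown  (8B, 1-aligned)
16..24  x  (8B, 1-aligned)
24..32  ammo  (8B, 1-aligned)
32..34  state  (2B, 1-aligned)
34..42  id  (8B, 1-aligned)
sizeof = 42, alignof = 1

42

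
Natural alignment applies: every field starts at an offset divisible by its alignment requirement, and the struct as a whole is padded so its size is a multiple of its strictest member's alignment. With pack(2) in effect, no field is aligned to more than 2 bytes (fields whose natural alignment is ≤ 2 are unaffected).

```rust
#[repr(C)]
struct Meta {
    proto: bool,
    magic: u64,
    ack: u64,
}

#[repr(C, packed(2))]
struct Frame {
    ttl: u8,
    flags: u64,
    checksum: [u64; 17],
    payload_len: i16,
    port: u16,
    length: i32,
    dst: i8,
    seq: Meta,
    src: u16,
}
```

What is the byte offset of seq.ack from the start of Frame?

Meta: @0: proto [1B, align 1] → 1; +7 pad (align 8); @8: magic [8B, align 8] → 16; @16: ack [8B, align 8] → 24; size 24, align 8
@0: ttl [1B, align 1] → 1
+1 pad (align 2)
@2: flags [8B, align 2] → 10
@10: checksum [136B, align 2] → 146
@146: payload_len [2B, align 2] → 148
@148: port [2B, align 2] → 150
@150: length [4B, align 2] → 154
@154: dst [1B, align 1] → 155
+1 pad (align 2)
@156: seq [24B, align 2] → 180
within Meta: ack at 16
156 + 16 = 172

172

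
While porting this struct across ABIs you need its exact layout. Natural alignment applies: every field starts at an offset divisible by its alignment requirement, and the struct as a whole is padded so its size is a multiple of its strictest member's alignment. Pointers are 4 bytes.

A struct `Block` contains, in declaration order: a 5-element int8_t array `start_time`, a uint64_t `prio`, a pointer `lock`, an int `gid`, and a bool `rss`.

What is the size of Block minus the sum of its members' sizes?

10

start_time at 0 (size 5, align 1) → ends 5
pad 3 to align 8 for prio
prio at 8 (size 8, align 8) → ends 16
lock at 16 (size 4, align 4) → ends 20
gid at 20 (size 4, align 4) → ends 24
rss at 24 (size 1, align 1) → ends 25
tail pad 7 to reach multiple of 8
total 32 bytes, alignment 8
data bytes 22, size 32 → padding 10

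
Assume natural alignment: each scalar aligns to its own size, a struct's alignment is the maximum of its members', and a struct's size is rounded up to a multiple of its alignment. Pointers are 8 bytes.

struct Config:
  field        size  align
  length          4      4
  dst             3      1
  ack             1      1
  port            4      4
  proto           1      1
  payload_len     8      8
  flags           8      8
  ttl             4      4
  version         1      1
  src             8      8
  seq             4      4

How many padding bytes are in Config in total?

@0: length [4B, align 4] → 4
@4: dst [3B, align 1] → 7
@7: ack [1B, align 1] → 8
@8: port [4B, align 4] → 12
@12: proto [1B, align 1] → 13
+3 pad (align 8)
@16: payload_len [8B, align 8] → 24
@24: flags [8B, align 8] → 32
@32: ttl [4B, align 4] → 36
@36: version [1B, align 1] → 37
+3 pad (align 8)
@40: src [8B, align 8] → 48
@48: seq [4B, align 4] → 52
+4 tail pad (align 8)
size 56, align 8
data bytes 46, size 56 → padding 10

10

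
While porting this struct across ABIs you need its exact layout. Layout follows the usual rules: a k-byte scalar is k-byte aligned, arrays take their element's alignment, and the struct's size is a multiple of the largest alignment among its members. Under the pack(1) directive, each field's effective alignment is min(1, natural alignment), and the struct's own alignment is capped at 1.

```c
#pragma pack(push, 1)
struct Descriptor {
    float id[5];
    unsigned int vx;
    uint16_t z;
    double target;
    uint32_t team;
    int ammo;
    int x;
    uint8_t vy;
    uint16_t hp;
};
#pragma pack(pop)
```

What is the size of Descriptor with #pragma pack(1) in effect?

49

0..20  id  (20B, 1-aligned)
20..24  vx  (4B, 1-aligned)
24..26  z  (2B, 1-aligned)
26..34  target  (8B, 1-aligned)
34..38  team  (4B, 1-aligned)
38..42  ammo  (4B, 1-aligned)
42..46  x  (4B, 1-aligned)
46..47  vy  (1B, 1-aligned)
47..49  hp  (2B, 1-aligned)
sizeof = 49, alignof = 1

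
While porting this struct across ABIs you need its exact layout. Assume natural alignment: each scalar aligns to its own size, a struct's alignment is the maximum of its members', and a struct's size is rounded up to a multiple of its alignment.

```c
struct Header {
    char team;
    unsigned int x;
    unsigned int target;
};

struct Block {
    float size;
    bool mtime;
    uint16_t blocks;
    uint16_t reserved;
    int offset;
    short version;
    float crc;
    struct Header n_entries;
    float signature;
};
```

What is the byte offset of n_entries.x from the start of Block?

28

Header: @0: team [1B, align 1] → 1; +3 pad (align 4); @4: x [4B, align 4] → 8; @8: target [4B, align 4] → 12; size 12, align 4
@0: size [4B, align 4] → 4
@4: mtime [1B, align 1] → 5
+1 pad (align 2)
@6: blocks [2B, align 2] → 8
@8: reserved [2B, align 2] → 10
+2 pad (align 4)
@12: offset [4B, align 4] → 16
@16: version [2B, align 2] → 18
+2 pad (align 4)
@20: crc [4B, align 4] → 24
@24: n_entries [12B, align 4] → 36
within Header: x at 4
24 + 4 = 28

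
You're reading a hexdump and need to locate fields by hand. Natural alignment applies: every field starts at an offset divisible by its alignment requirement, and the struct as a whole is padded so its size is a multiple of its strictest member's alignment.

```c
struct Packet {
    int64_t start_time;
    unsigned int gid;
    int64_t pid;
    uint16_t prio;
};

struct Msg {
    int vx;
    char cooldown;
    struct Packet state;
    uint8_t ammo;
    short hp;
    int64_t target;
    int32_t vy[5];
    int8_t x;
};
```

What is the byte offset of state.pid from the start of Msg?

24

Packet: 0..8  start_time  (8B, 8-aligned); 8..12  gid  (4B, 4-aligned); 12..16  -- padding (4B); 16..24  pid  (8B, 8-aligned); 24..26  prio  (2B, 2-aligned); 26..32  -- tail padding (6B); sizeof = 32, alignof = 8
0..4  vx  (4B, 4-aligned)
4..5  cooldown  (1B, 1-aligned)
5..8  -- padding (3B)
8..40  state  (32B, 8-aligned)
within Packet: pid at 16
8 + 16 = 24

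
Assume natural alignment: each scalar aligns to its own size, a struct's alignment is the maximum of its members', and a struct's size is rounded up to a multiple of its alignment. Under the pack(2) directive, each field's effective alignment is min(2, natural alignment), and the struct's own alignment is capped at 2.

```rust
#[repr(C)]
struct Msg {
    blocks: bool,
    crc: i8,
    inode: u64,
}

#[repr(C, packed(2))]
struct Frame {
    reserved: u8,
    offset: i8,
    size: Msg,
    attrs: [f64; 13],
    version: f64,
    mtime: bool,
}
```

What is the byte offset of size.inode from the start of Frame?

Msg: 0..1  blocks  (1B, 1-aligned); 1..2  crc  (1B, 1-aligned); 2..8  -- padding (6B); 8..16  inode  (8B, 8-aligned); sizeof = 16, alignof = 8
0..1  reserved  (1B, 1-aligned)
1..2  offset  (1B, 1-aligned)
2..18  size  (16B, 2-aligned)
within Msg: inode at 8
2 + 8 = 10

10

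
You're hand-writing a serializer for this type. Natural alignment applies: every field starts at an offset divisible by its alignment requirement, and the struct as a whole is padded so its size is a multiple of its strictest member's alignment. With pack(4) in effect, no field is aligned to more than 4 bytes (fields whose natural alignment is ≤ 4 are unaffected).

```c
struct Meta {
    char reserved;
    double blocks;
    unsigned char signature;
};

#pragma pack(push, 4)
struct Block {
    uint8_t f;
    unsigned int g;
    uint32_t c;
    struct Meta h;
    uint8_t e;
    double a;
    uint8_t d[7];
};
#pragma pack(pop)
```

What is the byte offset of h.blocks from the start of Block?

Meta: reserved at 0 (size 1, align 1) → ends 1; pad 7 to align 8 for blocks; blocks at 8 (size 8, align 8) → ends 16; signature at 16 (size 1, align 1) → ends 17; tail pad 7 to reach multiple of 8; total 24 bytes, alignment 8
f at 0 (size 1, align 1) → ends 1
pad 3 to align 4 for g
g at 4 (size 4, align 4) → ends 8
c at 8 (size 4, align 4) → ends 12
h at 12 (size 24, align 4) → ends 36
within Meta: blocks at 8
12 + 8 = 20

20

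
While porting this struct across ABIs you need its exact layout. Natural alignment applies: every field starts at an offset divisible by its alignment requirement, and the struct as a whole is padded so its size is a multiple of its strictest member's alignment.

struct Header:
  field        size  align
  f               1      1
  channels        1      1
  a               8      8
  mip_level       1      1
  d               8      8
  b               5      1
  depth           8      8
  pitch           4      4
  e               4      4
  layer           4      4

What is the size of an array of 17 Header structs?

0..1  f  (1B, 1-aligned)
1..2  channels  (1B, 1-aligned)
2..8  -- padding (6B)
8..16  a  (8B, 8-aligned)
16..17  mip_level  (1B, 1-aligned)
17..24  -- padding (7B)
24..32  d  (8B, 8-aligned)
32..37  b  (5B, 1-aligned)
37..40  -- padding (3B)
40..48  depth  (8B, 8-aligned)
48..52  pitch  (4B, 4-aligned)
52..56  e  (4B, 4-aligned)
56..60  layer  (4B, 4-aligned)
60..64  -- tail padding (4B)
sizeof = 64, alignof = 8
array of 17: 17 × 64 = 1088

1088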